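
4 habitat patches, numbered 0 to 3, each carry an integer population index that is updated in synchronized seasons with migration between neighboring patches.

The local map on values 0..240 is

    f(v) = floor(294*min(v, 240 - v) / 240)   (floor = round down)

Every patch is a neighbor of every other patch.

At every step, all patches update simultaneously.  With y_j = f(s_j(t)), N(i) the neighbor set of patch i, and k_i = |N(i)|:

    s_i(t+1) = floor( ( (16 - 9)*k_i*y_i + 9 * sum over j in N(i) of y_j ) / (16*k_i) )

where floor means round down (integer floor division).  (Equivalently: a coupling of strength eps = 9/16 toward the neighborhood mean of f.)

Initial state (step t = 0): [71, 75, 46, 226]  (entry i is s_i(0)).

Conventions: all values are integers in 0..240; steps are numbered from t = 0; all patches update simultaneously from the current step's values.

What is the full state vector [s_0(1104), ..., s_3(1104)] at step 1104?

Simulating step by step:
t=0: [71, 75, 46, 226]
t=1: [68, 69, 60, 51]
t=2: [77, 77, 74, 72]
t=3: [92, 92, 91, 90]
t=4: [111, 111, 111, 110]
t=5: [134, 134, 134, 134]
t=6: [129, 129, 129, 129]
t=7: [135, 135, 135, 135]
t=8: [128, 128, 128, 128]
t=9: [137, 137, 137, 137]
t=10: [126, 126, 126, 126]
t=11: [139, 139, 139, 139]
t=12: [123, 123, 123, 123]
t=13: [143, 143, 143, 143]
t=14: [118, 118, 118, 118]
t=15: [144, 144, 144, 144]
t=16: [117, 117, 117, 117]
t=17: [143, 143, 143, 143]

Answer: [117, 117, 117, 117]
Key observation: The state at step 13, [143, 143, 143, 143], reappears at step 17: the system is in a cycle of period 4 from step 13 on.  Therefore the state at step 1104 equals the state at step 13 + ((1104 - 13) mod 4) = 16, which is [117, 117, 117, 117].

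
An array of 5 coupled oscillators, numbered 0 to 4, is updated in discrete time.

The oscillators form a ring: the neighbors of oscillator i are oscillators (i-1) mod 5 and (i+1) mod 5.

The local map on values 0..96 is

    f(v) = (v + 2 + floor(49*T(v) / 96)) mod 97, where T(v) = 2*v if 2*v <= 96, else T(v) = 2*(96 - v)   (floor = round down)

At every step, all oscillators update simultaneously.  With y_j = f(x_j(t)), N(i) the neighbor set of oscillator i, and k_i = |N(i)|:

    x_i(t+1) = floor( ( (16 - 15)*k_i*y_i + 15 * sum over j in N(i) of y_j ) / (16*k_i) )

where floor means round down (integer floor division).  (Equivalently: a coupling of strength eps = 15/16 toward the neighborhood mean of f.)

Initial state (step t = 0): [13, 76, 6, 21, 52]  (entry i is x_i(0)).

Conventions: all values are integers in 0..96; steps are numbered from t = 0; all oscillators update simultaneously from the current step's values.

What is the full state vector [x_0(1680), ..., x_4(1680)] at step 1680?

Answer: [46, 46, 46, 46, 46]
Key observation: The state at step 8, [1, 1, 1, 1, 1], reappears at step 14: the system is in a cycle of period 6 from step 8 on.  Therefore the state at step 1680 equals the state at step 8 + ((1680 - 8) mod 6) = 12, which is [46, 46, 46, 46, 46].

Derivation:
t=0: [13, 76, 6, 21, 52]
t=1: [2, 19, 21, 9, 33]
t=2: [51, 25, 30, 53, 16]
t=3: [40, 32, 28, 45, 3]
t=4: [39, 69, 77, 36, 82]
t=5: [5, 38, 35, 5, 72]
t=6: [37, 44, 46, 34, 11]
t=7: [58, 85, 80, 59, 69]
t=8: [1, 1, 1, 1, 1]
t=9: [4, 4, 4, 4, 4]
t=10: [10, 10, 10, 10, 10]
t=11: [22, 22, 22, 22, 22]
t=12: [46, 46, 46, 46, 46]
t=13: [94, 94, 94, 94, 94]
t=14: [1, 1, 1, 1, 1]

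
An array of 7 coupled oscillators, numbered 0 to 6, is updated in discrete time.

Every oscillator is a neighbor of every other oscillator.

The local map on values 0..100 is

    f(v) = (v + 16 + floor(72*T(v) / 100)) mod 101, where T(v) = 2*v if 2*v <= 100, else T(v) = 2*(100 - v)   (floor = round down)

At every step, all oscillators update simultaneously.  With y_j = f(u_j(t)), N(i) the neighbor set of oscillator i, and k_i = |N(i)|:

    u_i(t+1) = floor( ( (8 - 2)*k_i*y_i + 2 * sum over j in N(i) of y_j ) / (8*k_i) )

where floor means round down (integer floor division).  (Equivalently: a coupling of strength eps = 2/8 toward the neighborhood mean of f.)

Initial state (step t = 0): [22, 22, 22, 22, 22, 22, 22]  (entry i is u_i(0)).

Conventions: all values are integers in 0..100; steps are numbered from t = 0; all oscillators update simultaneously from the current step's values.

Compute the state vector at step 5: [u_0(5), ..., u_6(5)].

Simulating step by step:
t=0: [22, 22, 22, 22, 22, 22, 22]
t=1: [69, 69, 69, 69, 69, 69, 69]
t=2: [28, 28, 28, 28, 28, 28, 28]
t=3: [84, 84, 84, 84, 84, 84, 84]
t=4: [22, 22, 22, 22, 22, 22, 22]
t=5: [69, 69, 69, 69, 69, 69, 69]

Answer: [69, 69, 69, 69, 69, 69, 69]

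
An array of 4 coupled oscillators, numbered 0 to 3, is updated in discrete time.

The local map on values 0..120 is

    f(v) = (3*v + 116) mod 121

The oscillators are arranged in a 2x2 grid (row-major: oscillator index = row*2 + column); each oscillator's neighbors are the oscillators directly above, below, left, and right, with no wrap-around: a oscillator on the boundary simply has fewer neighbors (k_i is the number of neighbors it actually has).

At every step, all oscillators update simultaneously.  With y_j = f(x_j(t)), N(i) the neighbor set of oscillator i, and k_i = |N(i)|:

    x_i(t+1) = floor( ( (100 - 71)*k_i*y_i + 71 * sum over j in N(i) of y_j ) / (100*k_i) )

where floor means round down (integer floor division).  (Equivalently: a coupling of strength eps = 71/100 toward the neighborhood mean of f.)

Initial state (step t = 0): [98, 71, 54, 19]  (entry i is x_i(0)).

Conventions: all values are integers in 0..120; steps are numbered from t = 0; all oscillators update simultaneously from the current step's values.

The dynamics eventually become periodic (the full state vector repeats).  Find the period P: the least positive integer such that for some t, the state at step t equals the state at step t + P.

Simulating step by step:
t=0: [98, 71, 54, 19]
t=1: [57, 60, 45, 58]
t=2: [35, 48, 35, 36]
t=3: [70, 77, 101, 71]
t=4: [81, 91, 76, 82]
t=5: [79, 91, 113, 80]
t=6: [74, 87, 106, 74]
t=7: [58, 72, 88, 58]
t=8: [51, 60, 39, 51]
t=9: [66, 34, 51, 66]
t=10: [64, 79, 58, 64]
t=11: [75, 79, 60, 75]
t=12: [87, 102, 85, 87]
t=13: [27, 27, 12, 27]
t=14: [60, 76, 62, 60]
t=15: [73, 67, 55, 73]
t=16: [67, 87, 77, 67]
t=17: [63, 57, 83, 63]
t=18: [34, 57, 45, 34]
t=19: [47, 81, 71, 47]
t=20: [76, 44, 35, 76]
t=21: [67, 74, 101, 67]
t=22: [75, 81, 69, 75]
t=23: [99, 104, 93, 99]
t=24: [48, 54, 44, 48]
t=25: [20, 23, 14, 20]
t=26: [51, 57, 49, 51]
t=27: [31, 32, 25, 31]
t=28: [82, 88, 82, 82]
t=29: [83, 90, 120, 83]
t=30: [48, 8, 34, 48]
t=31: [46, 18, 40, 46]
t=32: [61, 22, 41, 61]
t=33: [80, 58, 74, 80]
t=34: [84, 94, 108, 84]
t=35: [41, 13, 25, 41]
t=36: [71, 93, 104, 71]
t=37: [59, 71, 80, 59]
t=38: [86, 61, 69, 86]
t=39: [52, 24, 31, 52]
t=40: [63, 40, 46, 63]
t=41: [63, 78, 48, 63]
t=42: [63, 76, 49, 63]
t=43: [61, 74, 50, 61]
t=44: [59, 68, 47, 59]
t=45: [47, 58, 40, 47]
t=46: [62, 24, 44, 62]
t=47: [43, 62, 44, 43]
t=48: [24, 19, 3, 24]
t=49: [39, 62, 48, 39]
t=50: [60, 96, 84, 60]
t=51: [31, 50, 39, 31]
t=52: [73, 69, 94, 73]
t=53: [68, 89, 76, 68]
t=54: [65, 61, 84, 65]
t=55: [42, 65, 50, 42]
t=56: [33, 20, 6, 33]
t=57: [51, 82, 70, 51]
t=58: [80, 53, 43, 80]
t=59: [45, 90, 81, 45]
t=60: [52, 13, 40, 52]
t=61: [61, 31, 54, 61]
t=62: [60, 65, 50, 60]
t=63: [48, 58, 45, 48]
t=64: [25, 26, 15, 25]
t=65: [60, 70, 61, 60]
t=66: [65, 62, 54, 65]
t=67: [54, 66, 59, 54]
t=68: [54, 46, 40, 54]
t=69: [55, 29, 58, 55]
t=70: [57, 51, 41, 57]
t=71: [64, 39, 66, 64]
t=72: [84, 79, 67, 84]
t=73: [67, 35, 25, 67]
t=74: [82, 82, 73, 82]
t=75: [110, 120, 112, 110]
t=76: [95, 91, 84, 95]
t=77: [22, 34, 28, 22]
t=78: [80, 71, 66, 80]
t=79: [89, 106, 101, 89]
t=80: [50, 34, 30, 50]
t=81: [71, 45, 41, 71]
t=82: [70, 64, 95, 70]
t=83: [61, 78, 70, 61]
t=84: [84, 71, 64, 84]
t=85: [55, 28, 22, 55]
t=86: [61, 50, 45, 61]
t=87: [28, 47, 43, 28]
t=88: [29, 60, 56, 29]
t=89: [57, 73, 70, 57]
t=90: [75, 58, 56, 75]
t=91: [60, 84, 82, 60]
t=92: [60, 39, 73, 60]
t=93: [88, 70, 65, 88]
t=94: [59, 36, 32, 59]
t=95: [83, 66, 62, 83]
t=96: [47, 22, 18, 47]
t=97: [43, 28, 24, 43]
t=98: [52, 25, 21, 52]
t=99: [54, 41, 38, 54]
t=100: [91, 59, 57, 91]
t=101: [41, 33, 31, 41]
t=102: [98, 111, 109, 98]
t=103: [72, 58, 56, 72]
t=104: [58, 77, 76, 58]
t=105: [87, 64, 63, 87]
t=106: [49, 29, 28, 49]
t=107: [63, 38, 37, 63]
t=108: [94, 76, 75, 94]
t=109: [81, 54, 53, 81]
t=110: [58, 93, 92, 58]
t=111: [35, 43, 42, 35]
t=112: [30, 71, 71, 30]
t=113: [86, 85, 85, 86]
t=114: [8, 10, 10, 8]
t=115: [23, 20, 20, 23]
t=116: [57, 61, 61, 57]
t=117: [53, 48, 48, 53]
t=118: [22, 28, 28, 22]
t=119: [73, 66, 66, 73]
t=120: [78, 86, 86, 78]
t=121: [39, 79, 79, 39]
t=122: [111, 111, 111, 111]
t=123: [86, 86, 86, 86]
t=124: [11, 11, 11, 11]
t=125: [28, 28, 28, 28]
t=126: [79, 79, 79, 79]
t=127: [111, 111, 111, 111]

Answer: 5
Key observation: The state at step 122, [111, 111, 111, 111], reappears at step 127 — and no state repeats earlier — so the cycle the system enters has period 5.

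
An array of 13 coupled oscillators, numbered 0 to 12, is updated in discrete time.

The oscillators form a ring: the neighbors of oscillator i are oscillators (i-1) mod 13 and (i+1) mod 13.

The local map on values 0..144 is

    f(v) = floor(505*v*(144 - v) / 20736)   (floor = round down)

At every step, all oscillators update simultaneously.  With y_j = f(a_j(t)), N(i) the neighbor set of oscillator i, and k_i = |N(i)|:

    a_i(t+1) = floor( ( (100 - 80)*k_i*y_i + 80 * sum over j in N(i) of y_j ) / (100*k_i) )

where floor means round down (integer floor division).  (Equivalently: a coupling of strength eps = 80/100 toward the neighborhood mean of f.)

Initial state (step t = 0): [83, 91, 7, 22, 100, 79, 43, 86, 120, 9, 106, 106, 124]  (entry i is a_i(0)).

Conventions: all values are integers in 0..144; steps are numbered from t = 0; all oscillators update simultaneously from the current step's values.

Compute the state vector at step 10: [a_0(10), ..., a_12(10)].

Simulating step by step:
t=0: [83, 91, 7, 22, 100, 79, 43, 86, 120, 9, 106, 106, 124]
t=1: [95, 81, 77, 65, 97, 109, 119, 94, 74, 73, 70, 82, 100]
t=2: [115, 120, 124, 119, 109, 91, 96, 102, 121, 126, 124, 117, 115]
t=3: [76, 70, 68, 75, 94, 105, 110, 92, 77, 61, 64, 71, 79]
t=4: [125, 125, 125, 120, 112, 101, 104, 109, 120, 124, 124, 124, 125]
t=5: [57, 57, 62, 71, 87, 96, 99, 86, 74, 64, 60, 58, 58]
t=6: [120, 121, 123, 122, 119, 113, 114, 117, 123, 124, 122, 121, 120]
t=7: [68, 66, 65, 66, 74, 79, 81, 73, 66, 62, 63, 67, 68]
t=8: [125, 125, 125, 125, 125, 125, 125, 124, 124, 124, 124, 124, 125]
t=9: [57, 57, 57, 57, 57, 57, 58, 58, 60, 60, 60, 58, 58]
t=10: [120, 120, 120, 120, 120, 120, 120, 121, 121, 122, 121, 121, 120]

Answer: [120, 120, 120, 120, 120, 120, 120, 121, 121, 122, 121, 121, 120]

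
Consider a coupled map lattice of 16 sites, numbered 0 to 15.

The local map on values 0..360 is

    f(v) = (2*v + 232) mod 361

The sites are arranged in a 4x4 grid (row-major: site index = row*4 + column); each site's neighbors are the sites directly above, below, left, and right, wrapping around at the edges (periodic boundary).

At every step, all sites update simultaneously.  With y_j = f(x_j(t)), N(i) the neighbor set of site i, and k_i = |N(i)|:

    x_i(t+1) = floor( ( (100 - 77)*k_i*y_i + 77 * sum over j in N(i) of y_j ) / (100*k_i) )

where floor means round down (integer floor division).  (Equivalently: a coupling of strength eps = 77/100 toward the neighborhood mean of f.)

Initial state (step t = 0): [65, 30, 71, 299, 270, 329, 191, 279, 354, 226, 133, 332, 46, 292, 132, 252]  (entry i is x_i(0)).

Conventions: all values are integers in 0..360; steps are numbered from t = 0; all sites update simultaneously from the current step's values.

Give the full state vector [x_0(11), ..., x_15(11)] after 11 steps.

Simulating step by step:
t=0: [65, 30, 71, 299, 270, 329, 191, 279, 354, 226, 133, 332, 46, 292, 132, 252]
t=1: [149, 120, 154, 43, 99, 215, 132, 128, 217, 193, 201, 124, 137, 228, 80, 145]
t=2: [162, 213, 155, 195, 189, 179, 200, 152, 183, 291, 167, 194, 218, 179, 188, 155]
t=3: [259, 228, 248, 200, 218, 227, 214, 240, 229, 194, 214, 213, 232, 234, 210, 248]
t=4: [245, 209, 230, 137, 269, 304, 257, 306, 306, 308, 289, 257, 212, 311, 192, 231]
t=5: [149, 178, 213, 184, 80, 120, 132, 74, 122, 117, 102, 133, 180, 216, 228, 214]
t=6: [179, 221, 246, 205, 86, 121, 127, 108, 123, 140, 152, 129, 223, 241, 262, 248]
t=7: [236, 206, 145, 127, 114, 147, 101, 131, 150, 180, 124, 103, 208, 238, 111, 147]
t=8: [231, 260, 147, 183, 179, 170, 128, 102, 172, 207, 118, 130, 263, 251, 173, 149]
t=9: [179, 145, 155, 197, 213, 177, 136, 156, 180, 170, 170, 139, 148, 112, 137, 158]
t=10: [223, 177, 179, 211, 235, 208, 186, 206, 211, 195, 173, 190, 181, 153, 163, 182]
t=11: [283, 246, 237, 272, 305, 271, 251, 282, 276, 247, 233, 255, 250, 217, 210, 241]

Answer: [283, 246, 237, 272, 305, 271, 251, 282, 276, 247, 233, 255, 250, 217, 210, 241]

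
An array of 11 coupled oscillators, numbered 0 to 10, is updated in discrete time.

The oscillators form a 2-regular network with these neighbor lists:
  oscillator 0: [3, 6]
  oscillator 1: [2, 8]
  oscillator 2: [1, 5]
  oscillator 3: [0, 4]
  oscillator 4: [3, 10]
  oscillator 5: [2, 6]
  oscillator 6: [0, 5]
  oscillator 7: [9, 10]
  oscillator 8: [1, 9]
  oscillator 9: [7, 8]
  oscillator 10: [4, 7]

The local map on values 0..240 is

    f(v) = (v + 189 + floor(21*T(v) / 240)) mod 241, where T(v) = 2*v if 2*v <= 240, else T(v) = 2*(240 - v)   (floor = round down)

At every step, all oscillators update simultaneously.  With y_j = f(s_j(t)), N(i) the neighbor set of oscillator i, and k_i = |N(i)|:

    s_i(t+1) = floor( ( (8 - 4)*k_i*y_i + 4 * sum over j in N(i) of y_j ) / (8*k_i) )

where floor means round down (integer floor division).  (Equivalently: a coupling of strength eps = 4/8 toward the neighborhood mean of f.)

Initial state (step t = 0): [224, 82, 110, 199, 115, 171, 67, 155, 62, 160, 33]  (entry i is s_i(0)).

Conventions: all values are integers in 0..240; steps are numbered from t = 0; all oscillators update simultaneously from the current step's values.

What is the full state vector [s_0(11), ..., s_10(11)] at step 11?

Simulating step by step:
t=0: [224, 82, 110, 199, 115, 171, 67, 155, 62, 160, 33]
t=1: [132, 46, 82, 141, 136, 91, 89, 145, 51, 95, 163]
t=2: [88, 13, 36, 103, 108, 51, 64, 100, 18, 58, 114]
t=3: [48, 212, 168, 65, 74, 67, 26, 56, 160, 76, 75]
t=4: [62, 144, 111, 21, 32, 99, 117, 24, 111, 52, 29]
t=5: [84, 93, 82, 168, 222, 72, 63, 166, 68, 78, 222]
t=6: [60, 46, 44, 118, 161, 32, 30, 116, 37, 57, 161]
t=7: [86, 119, 177, 78, 113, 229, 173, 76, 120, 86, 112]
t=8: [67, 99, 134, 51, 69, 156, 122, 50, 78, 56, 68]
t=9: [37, 66, 95, 17, 23, 106, 81, 13, 38, 17, 22]
t=10: [178, 85, 53, 216, 213, 61, 97, 207, 174, 213, 212]
t=11: [125, 59, 21, 159, 165, 27, 69, 162, 119, 155, 163]

Answer: [125, 59, 21, 159, 165, 27, 69, 162, 119, 155, 163]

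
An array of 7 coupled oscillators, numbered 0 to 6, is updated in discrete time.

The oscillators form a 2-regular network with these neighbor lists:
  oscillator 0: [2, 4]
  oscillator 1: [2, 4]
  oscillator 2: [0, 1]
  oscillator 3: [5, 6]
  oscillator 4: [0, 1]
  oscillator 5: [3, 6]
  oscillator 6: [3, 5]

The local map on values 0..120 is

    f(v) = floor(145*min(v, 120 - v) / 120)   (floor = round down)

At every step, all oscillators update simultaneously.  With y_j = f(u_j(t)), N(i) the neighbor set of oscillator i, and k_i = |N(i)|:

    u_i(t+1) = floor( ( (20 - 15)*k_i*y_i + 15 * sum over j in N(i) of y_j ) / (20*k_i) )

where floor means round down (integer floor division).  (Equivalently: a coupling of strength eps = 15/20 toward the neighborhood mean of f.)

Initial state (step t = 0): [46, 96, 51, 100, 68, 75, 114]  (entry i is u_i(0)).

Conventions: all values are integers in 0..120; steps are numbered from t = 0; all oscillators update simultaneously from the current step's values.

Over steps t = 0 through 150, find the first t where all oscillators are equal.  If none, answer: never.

Answer: never
Key observation: The state at step 6 reappears at step 10 — the system is in a cycle of period 4 from step 6 on.  No step 0..10 is synchronized, and the cycle repeats forever, so no step up to 150 (or ever) has all oscillators equal.

Derivation:
t=0: [46, 96, 51, 100, 68, 75, 114]  (not all equal)
t=1: [59, 53, 46, 28, 47, 25, 31]  (not all equal)
t=2: [59, 57, 64, 33, 64, 33, 32]  (not all equal)
t=3: [68, 67, 68, 38, 68, 38, 38]  (not all equal)
t=4: [62, 62, 62, 45, 62, 45, 45]  (not all equal)
t=5: [70, 70, 70, 54, 70, 54, 54]  (not all equal)
t=6: [60, 60, 60, 65, 60, 65, 65]  (not all equal)
t=7: [72, 72, 72, 66, 72, 66, 66]  (not all equal)
t=8: [58, 58, 58, 65, 58, 65, 65]  (not all equal)
t=9: [70, 70, 70, 66, 70, 66, 66]  (not all equal)
t=10: [60, 60, 60, 65, 60, 65, 65]  (not all equal)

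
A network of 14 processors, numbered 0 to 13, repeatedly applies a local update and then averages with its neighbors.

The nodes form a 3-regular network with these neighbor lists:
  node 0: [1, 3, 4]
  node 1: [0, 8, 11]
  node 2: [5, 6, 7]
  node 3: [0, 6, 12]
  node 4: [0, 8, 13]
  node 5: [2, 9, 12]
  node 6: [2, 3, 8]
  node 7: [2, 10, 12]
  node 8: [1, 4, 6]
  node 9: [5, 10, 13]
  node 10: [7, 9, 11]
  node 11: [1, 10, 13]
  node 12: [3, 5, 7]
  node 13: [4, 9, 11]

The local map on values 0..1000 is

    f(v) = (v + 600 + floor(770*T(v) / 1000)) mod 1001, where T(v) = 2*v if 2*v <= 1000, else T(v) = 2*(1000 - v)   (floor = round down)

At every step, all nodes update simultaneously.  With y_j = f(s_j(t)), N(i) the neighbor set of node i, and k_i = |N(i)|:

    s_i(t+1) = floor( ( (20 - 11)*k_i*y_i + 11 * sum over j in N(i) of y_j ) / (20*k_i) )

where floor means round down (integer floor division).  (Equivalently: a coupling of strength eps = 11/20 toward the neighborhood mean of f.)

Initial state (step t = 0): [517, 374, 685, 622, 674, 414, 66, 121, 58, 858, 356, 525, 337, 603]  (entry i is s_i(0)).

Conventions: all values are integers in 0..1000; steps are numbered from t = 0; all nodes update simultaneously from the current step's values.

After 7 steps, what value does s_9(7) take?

Answer: s_9(7) = 738

Derivation:
t=0: [517, 374, 685, 622, 674, 414, 66, 121, 58, 858, 356, 525, 337, 603]
t=1: [776, 697, 772, 742, 792, 640, 770, 724, 719, 664, 673, 726, 636, 788]
t=2: [728, 748, 739, 742, 719, 777, 730, 756, 740, 769, 765, 748, 775, 730]
t=3: [742, 737, 734, 737, 745, 723, 741, 728, 741, 726, 727, 734, 724, 739]
t=4: [738, 740, 742, 741, 737, 746, 739, 745, 738, 745, 745, 742, 746, 740]
t=5: [739, 739, 737, 738, 740, 736, 738, 736, 739, 736, 736, 738, 736, 738]
t=6: [739, 739, 740, 740, 739, 741, 740, 741, 739, 740, 740, 740, 740, 740]
t=7: [739, 739, 738, 739, 739, 738, 739, 738, 739, 738, 738, 739, 738, 739]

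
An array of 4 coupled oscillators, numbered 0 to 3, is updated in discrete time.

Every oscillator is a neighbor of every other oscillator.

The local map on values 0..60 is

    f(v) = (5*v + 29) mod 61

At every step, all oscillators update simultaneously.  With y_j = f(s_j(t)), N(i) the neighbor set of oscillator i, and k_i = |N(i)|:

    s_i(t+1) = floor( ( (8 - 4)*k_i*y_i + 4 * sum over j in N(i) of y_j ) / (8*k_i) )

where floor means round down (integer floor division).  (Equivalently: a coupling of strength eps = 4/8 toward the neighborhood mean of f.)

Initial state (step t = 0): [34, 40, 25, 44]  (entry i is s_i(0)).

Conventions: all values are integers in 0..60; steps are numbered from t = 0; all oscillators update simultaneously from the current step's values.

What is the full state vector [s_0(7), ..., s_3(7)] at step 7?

Simulating step by step:
t=0: [34, 40, 25, 44]
t=1: [21, 31, 27, 18]
t=2: [22, 19, 32, 38]
t=3: [15, 10, 12, 22]
t=4: [32, 23, 27, 23]
t=5: [17, 22, 29, 22]
t=6: [40, 28, 40, 28]
t=7: [46, 46, 46, 46]

Answer: [46, 46, 46, 46]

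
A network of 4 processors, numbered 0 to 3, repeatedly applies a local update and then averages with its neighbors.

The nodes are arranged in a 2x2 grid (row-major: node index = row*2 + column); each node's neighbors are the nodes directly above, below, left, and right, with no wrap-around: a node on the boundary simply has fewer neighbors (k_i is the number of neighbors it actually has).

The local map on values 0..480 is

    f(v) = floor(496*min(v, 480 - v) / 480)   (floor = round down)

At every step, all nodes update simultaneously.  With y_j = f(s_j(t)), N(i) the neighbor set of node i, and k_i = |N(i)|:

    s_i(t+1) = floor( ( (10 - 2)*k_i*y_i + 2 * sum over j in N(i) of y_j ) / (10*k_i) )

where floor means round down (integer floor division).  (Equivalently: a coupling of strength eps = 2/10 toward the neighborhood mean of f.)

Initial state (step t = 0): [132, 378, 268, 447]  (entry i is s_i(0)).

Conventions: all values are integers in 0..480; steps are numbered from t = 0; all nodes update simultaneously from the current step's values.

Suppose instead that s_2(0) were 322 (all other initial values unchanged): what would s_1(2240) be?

Simulating step by step:
t=0: [132, 378, 322, 447]
t=1: [135, 101, 147, 54]
t=2: [136, 102, 140, 69]
t=3: [136, 105, 136, 81]
t=4: [136, 108, 134, 91]
t=5: [136, 112, 133, 100]
t=6: [137, 116, 133, 107]
t=7: [138, 120, 134, 113]
t=8: [139, 125, 136, 119]
t=9: [141, 129, 138, 124]
t=10: [143, 133, 140, 129]
t=11: [145, 137, 143, 134]
t=12: [148, 141, 146, 139]
t=13: [151, 145, 149, 143]
t=14: [155, 149, 152, 147]
t=15: [159, 153, 156, 151]
t=16: [163, 158, 160, 156]
t=17: [167, 163, 164, 161]
t=18: [171, 168, 169, 166]
t=19: [175, 173, 173, 171]
t=20: [179, 178, 178, 176]
t=21: [183, 182, 182, 181]
t=22: [188, 188, 188, 187]
t=23: [194, 193, 193, 193]
t=24: [199, 199, 199, 199]
t=25: [205, 205, 205, 205]
t=26: [211, 211, 211, 211]
t=27: [218, 218, 218, 218]
t=28: [225, 225, 225, 225]
t=29: [232, 232, 232, 232]
t=30: [239, 239, 239, 239]
t=31: [246, 246, 246, 246]
t=32: [241, 241, 241, 241]
t=33: [246, 246, 246, 246]

Answer: s_1(2240) = 241
Key observation: The state at step 31, [246, 246, 246, 246], reappears at step 33: the system is in a cycle of period 2 from step 31 on.  Therefore the state at step 2240 equals the state at step 31 + ((2240 - 31) mod 2) = 32, which is [241, 241, 241, 241].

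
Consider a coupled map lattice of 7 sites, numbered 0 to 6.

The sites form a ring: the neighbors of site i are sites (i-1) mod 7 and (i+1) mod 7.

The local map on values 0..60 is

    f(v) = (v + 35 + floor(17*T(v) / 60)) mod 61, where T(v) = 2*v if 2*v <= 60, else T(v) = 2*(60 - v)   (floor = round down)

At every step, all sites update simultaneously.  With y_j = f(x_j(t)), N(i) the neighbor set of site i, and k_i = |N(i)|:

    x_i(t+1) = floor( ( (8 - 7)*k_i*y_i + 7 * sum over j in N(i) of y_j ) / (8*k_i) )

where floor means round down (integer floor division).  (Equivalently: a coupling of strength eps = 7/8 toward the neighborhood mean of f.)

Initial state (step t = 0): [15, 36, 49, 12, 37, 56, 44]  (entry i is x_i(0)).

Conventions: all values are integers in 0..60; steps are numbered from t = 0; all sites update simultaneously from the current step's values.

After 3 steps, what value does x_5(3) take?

Simulating step by step:
t=0: [15, 36, 49, 12, 37, 56, 44]
t=1: [29, 40, 36, 29, 40, 26, 42]
t=2: [24, 21, 22, 23, 17, 24, 17]
t=3: [4, 9, 8, 4, 9, 1, 9]

Answer: x_5(3) = 1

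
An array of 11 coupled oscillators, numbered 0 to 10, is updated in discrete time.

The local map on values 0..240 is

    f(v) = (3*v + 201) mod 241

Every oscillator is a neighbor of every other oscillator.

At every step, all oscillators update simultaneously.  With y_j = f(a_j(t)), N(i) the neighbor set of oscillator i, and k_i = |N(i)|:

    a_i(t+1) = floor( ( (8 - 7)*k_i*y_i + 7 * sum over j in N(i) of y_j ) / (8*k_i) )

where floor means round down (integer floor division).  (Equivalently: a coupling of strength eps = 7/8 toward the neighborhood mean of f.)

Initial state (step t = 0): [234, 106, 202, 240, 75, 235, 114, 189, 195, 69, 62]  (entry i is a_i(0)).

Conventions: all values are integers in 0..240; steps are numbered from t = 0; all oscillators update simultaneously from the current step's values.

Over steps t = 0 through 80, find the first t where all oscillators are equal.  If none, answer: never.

Simulating step by step:
t=0: [234, 106, 202, 240, 75, 235, 114, 189, 195, 69, 62]  (not all equal)
t=1: [124, 119, 121, 125, 124, 124, 120, 119, 120, 124, 123]  (not all equal)
t=2: [85, 84, 85, 85, 85, 85, 85, 84, 85, 85, 85]  (not all equal)
t=3: [214, 214, 214, 214, 214, 214, 214, 214, 214, 214, 214]  (all equal)

Answer: 3
Key observation: Synchronization is absorbing here: once all oscillators are equal they stay equal, and step 3 is the first all-equal step.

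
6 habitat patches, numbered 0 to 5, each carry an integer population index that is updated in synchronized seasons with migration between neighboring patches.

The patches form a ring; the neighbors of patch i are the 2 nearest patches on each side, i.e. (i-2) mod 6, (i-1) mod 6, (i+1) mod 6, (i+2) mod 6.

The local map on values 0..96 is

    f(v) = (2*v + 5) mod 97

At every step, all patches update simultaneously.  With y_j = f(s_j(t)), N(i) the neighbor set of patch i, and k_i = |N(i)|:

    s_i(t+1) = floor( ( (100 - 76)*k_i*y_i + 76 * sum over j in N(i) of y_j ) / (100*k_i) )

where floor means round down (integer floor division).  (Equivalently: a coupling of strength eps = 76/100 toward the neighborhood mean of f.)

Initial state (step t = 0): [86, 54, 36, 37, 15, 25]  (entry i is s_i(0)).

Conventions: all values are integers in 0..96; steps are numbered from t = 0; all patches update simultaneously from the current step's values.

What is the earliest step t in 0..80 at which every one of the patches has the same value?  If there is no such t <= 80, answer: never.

Simulating step by step:
t=0: [86, 54, 36, 37, 15, 25]  (not all equal)
t=1: [53, 59, 58, 53, 63, 53]  (not all equal)
t=2: [21, 18, 22, 21, 20, 20]  (not all equal)
t=3: [45, 45, 45, 45, 46, 45]  (not all equal)
t=4: [76, 95, 76, 76, 72, 76]  (not all equal)
t=5: [47, 45, 47, 47, 58, 47]  (not all equal)
t=6: [23, 24, 23, 23, 7, 23]  (not all equal)
t=7: [45, 51, 45, 45, 43, 45]  (not all equal)
t=8: [78, 74, 78, 78, 94, 78]  (not all equal)
t=9: [68, 62, 68, 68, 71, 68]  (not all equal)
t=10: [42, 41, 42, 42, 45, 42]  (not all equal)
t=11: [89, 88, 89, 89, 90, 89]  (not all equal)
t=12: [86, 85, 86, 86, 86, 86]  (not all equal)
t=13: [79, 79, 79, 79, 80, 79]  (not all equal)
t=14: [66, 66, 66, 66, 66, 66]  (all equal)

Answer: 14
Key observation: Synchronization is absorbing here: once all patches are equal they stay equal, and step 14 is the first all-equal step.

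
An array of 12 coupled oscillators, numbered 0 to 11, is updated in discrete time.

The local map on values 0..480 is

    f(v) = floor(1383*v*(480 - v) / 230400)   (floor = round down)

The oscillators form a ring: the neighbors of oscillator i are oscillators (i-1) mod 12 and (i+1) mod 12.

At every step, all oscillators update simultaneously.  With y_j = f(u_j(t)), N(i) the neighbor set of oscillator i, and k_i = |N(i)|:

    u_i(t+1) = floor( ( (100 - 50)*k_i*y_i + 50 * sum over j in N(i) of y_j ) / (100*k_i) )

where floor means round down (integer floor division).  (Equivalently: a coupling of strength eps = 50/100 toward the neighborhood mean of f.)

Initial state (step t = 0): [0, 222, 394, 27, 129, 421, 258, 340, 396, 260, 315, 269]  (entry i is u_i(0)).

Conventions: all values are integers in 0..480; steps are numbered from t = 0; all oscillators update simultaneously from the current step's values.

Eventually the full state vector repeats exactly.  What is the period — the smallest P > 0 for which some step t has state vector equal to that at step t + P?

Answer: 2
Key observation: The state at step 15, [311, 311, 311, 311, 311, 311, 311, 311, 311, 311, 311, 311], reappears at step 17 — and no state repeats earlier — so the cycle the system enters has period 2.

Derivation:
t=0: [0, 222, 394, 27, 129, 421, 258, 340, 396, 260, 315, 269]
t=1: [170, 222, 205, 155, 191, 228, 280, 278, 256, 299, 326, 247]
t=2: [330, 335, 330, 318, 327, 338, 338, 338, 337, 323, 317, 326]
t=3: [296, 294, 298, 303, 299, 291, 288, 288, 292, 301, 306, 302]
t=4: [325, 326, 324, 322, 324, 328, 330, 330, 328, 323, 320, 322]
t=5: [302, 301, 303, 304, 302, 299, 297, 297, 299, 303, 305, 304]
t=6: [322, 322, 321, 321, 322, 324, 325, 325, 323, 321, 320, 321]
t=7: [305, 305, 305, 305, 304, 303, 302, 302, 304, 305, 306, 306]
t=8: [319, 320, 320, 320, 320, 321, 321, 321, 321, 320, 319, 319]
t=9: [307, 307, 307, 307, 306, 306, 306, 306, 306, 307, 307, 308]
t=10: [317, 318, 318, 318, 318, 319, 319, 319, 318, 318, 317, 317]
t=11: [309, 309, 309, 309, 308, 308, 308, 308, 308, 309, 309, 310]
t=12: [316, 317, 317, 317, 317, 317, 317, 317, 317, 317, 316, 316]
t=13: [310, 310, 310, 310, 310, 310, 310, 310, 310, 310, 310, 311]
t=14: [315, 316, 316, 316, 316, 316, 316, 316, 316, 316, 315, 315]
t=15: [311, 311, 311, 311, 311, 311, 311, 311, 311, 311, 311, 311]
t=16: [315, 315, 315, 315, 315, 315, 315, 315, 315, 315, 315, 315]
t=17: [311, 311, 311, 311, 311, 311, 311, 311, 311, 311, 311, 311]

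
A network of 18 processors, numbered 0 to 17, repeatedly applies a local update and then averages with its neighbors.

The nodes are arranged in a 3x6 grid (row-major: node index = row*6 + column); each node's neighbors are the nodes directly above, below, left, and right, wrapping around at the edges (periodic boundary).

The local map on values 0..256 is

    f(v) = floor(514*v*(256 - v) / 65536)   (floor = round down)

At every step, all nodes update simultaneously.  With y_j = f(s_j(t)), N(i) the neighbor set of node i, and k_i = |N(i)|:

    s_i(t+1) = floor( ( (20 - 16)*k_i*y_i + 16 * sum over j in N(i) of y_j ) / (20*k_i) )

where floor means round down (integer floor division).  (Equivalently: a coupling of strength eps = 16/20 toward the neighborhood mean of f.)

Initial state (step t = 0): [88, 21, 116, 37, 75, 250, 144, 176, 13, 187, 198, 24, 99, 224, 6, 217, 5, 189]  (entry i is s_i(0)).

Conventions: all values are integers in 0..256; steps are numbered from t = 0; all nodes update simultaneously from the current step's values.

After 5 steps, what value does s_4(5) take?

Answer: s_4(5) = 128

Derivation:
t=0: [88, 21, 116, 37, 75, 250, 144, 176, 13, 187, 198, 24, 99, 224, 6, 217, 5, 189]
t=1: [82, 89, 52, 92, 55, 74, 103, 70, 74, 68, 69, 73, 103, 67, 56, 50, 74, 56]
t=2: [115, 102, 101, 93, 103, 98, 112, 109, 95, 100, 99, 104, 108, 105, 90, 98, 91, 104]
t=3: [124, 124, 119, 121, 120, 123, 125, 123, 121, 120, 121, 122, 125, 122, 120, 119, 121, 121]
t=4: [128, 127, 127, 127, 127, 127, 128, 128, 127, 127, 127, 128, 128, 127, 127, 127, 127, 128]
t=5: [128, 128, 128, 128, 128, 128, 128, 128, 128, 128, 128, 128, 128, 128, 128, 128, 128, 128]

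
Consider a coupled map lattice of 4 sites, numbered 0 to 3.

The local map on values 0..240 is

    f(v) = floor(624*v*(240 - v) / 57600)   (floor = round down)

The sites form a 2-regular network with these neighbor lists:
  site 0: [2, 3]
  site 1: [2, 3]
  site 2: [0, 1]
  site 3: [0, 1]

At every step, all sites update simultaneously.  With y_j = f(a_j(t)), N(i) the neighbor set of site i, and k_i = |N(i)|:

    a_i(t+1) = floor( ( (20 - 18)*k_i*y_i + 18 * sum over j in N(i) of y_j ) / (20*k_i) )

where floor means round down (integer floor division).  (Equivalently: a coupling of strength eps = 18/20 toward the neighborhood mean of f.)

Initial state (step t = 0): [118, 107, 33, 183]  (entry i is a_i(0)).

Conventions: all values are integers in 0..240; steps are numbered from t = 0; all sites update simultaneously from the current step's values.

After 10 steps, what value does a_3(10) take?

Simulating step by step:
t=0: [118, 107, 33, 183]
t=1: [99, 99, 146, 150]
t=2: [147, 147, 150, 150]
t=3: [146, 146, 147, 147]
t=4: [148, 148, 148, 148]
t=5: [147, 147, 147, 147]
t=6: [148, 148, 148, 148]
t=7: [147, 147, 147, 147]
t=8: [148, 148, 148, 148]
t=9: [147, 147, 147, 147]
t=10: [148, 148, 148, 148]

Answer: a_3(10) = 148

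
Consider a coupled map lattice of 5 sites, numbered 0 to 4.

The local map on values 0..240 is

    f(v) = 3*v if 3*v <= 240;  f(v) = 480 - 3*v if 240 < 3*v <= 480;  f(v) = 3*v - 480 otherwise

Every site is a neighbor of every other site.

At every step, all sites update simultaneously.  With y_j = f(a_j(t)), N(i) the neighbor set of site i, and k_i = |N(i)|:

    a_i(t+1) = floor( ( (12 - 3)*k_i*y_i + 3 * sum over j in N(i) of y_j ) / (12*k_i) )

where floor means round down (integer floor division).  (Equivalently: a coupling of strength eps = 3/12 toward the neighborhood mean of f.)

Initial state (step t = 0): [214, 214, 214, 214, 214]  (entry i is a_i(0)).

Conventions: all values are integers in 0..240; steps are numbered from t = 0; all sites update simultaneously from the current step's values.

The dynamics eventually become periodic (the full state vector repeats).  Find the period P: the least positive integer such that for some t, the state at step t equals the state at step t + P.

Answer: 4
Key observation: The state at step 1, [162, 162, 162, 162, 162], reappears at step 5 — and no state repeats earlier — so the cycle the system enters has period 4.

Derivation:
t=0: [214, 214, 214, 214, 214]
t=1: [162, 162, 162, 162, 162]
t=2: [6, 6, 6, 6, 6]
t=3: [18, 18, 18, 18, 18]
t=4: [54, 54, 54, 54, 54]
t=5: [162, 162, 162, 162, 162]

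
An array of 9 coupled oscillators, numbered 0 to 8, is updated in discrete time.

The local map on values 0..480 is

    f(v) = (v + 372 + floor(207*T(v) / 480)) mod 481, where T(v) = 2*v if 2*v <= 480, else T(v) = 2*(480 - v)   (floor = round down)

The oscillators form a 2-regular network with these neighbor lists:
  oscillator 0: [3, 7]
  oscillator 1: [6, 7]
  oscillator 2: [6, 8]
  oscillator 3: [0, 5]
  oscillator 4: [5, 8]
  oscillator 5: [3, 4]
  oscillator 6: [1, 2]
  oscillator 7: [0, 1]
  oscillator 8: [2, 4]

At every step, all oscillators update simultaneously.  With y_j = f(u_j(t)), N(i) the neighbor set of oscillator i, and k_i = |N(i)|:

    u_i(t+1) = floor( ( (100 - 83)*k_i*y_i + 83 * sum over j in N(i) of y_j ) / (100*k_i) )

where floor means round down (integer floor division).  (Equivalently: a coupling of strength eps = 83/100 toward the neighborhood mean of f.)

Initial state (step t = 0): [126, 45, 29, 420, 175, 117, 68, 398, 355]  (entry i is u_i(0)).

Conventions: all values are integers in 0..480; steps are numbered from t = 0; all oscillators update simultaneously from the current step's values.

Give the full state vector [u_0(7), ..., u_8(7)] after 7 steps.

Answer: [353, 353, 353, 353, 353, 353, 353, 353, 353]

Derivation:
t=0: [126, 45, 29, 420, 175, 117, 68, 398, 355]
t=1: [320, 233, 225, 158, 228, 258, 368, 301, 326]
t=2: [279, 345, 344, 317, 339, 265, 323, 338, 318]
t=3: [348, 350, 349, 343, 345, 348, 351, 348, 350]
t=4: [352, 352, 352, 352, 352, 352, 352, 352, 352]
t=5: [353, 353, 353, 353, 353, 353, 353, 353, 353]
t=6: [353, 353, 353, 353, 353, 353, 353, 353, 353]
t=7: [353, 353, 353, 353, 353, 353, 353, 353, 353]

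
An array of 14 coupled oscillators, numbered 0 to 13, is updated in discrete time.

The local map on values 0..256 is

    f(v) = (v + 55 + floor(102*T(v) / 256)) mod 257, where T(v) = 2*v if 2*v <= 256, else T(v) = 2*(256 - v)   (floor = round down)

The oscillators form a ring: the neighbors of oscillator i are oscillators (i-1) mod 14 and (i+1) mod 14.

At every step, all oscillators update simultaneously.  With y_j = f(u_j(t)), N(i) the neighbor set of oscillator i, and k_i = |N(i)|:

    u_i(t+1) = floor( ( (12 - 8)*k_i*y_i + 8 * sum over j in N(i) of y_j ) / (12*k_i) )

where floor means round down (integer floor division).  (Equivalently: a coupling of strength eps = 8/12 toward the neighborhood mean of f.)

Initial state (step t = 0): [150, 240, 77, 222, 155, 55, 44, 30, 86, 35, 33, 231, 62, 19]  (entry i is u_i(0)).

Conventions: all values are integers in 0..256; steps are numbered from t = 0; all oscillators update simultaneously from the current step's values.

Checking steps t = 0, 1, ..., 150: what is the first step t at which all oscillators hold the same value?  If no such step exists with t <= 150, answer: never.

Simulating step by step:
t=0: [150, 240, 77, 222, 155, 55, 44, 30, 86, 35, 33, 231, 62, 19]  (not all equal)
t=1: [57, 91, 96, 91, 77, 106, 131, 150, 144, 146, 93, 109, 101, 95]  (not all equal)
t=2: [200, 200, 221, 212, 218, 155, 101, 30, 31, 94, 167, 236, 237, 206]  (not all equal)
t=3: [42, 43, 44, 45, 41, 105, 125, 151, 147, 122, 102, 44, 47, 45]  (not all equal)
t=4: [132, 132, 133, 132, 168, 131, 99, 28, 26, 95, 129, 170, 136, 134]  (not all equal)
t=5: [28, 28, 28, 31, 30, 98, 121, 146, 143, 118, 96, 31, 31, 28]  (not all equal)
t=6: [105, 105, 106, 107, 149, 118, 92, 25, 24, 89, 115, 149, 108, 106]  (not all equal)
t=7: [243, 243, 245, 174, 96, 87, 109, 139, 137, 105, 83, 95, 175, 245]  (not all equal)
t=8: [51, 51, 46, 105, 158, 229, 163, 103, 100, 158, 224, 155, 104, 46]  (not all equal)
t=9: [143, 143, 175, 138, 108, 39, 107, 169, 169, 105, 38, 107, 137, 174]  (not all equal)
t=10: [33, 33, 32, 105, 134, 207, 136, 106, 105, 134, 204, 133, 104, 32]  (not all equal)
t=11: [113, 113, 156, 128, 105, 34, 106, 172, 172, 105, 33, 104, 127, 155]  (not all equal)
t=12: [11, 11, 20, 101, 129, 201, 132, 105, 105, 131, 199, 127, 100, 20]  (not all equal)
t=13: [79, 79, 133, 118, 102, 32, 104, 171, 171, 104, 32, 100, 116, 132]  (not all equal)
t=14: [140, 140, 78, 92, 120, 197, 129, 104, 104, 129, 195, 117, 89, 76]  (not all equal)
t=15: [83, 85, 148, 142, 91, 27, 103, 170, 170, 103, 25, 87, 137, 145]  (not all equal)
t=16: [147, 147, 89, 93, 117, 187, 126, 104, 104, 125, 183, 113, 90, 88]  (not all equal)
t=17: [91, 92, 155, 148, 89, 23, 101, 168, 168, 100, 20, 85, 143, 153]  (not all equal)
t=18: [157, 157, 95, 93, 114, 182, 122, 102, 102, 120, 177, 109, 90, 94]  (not all equal)
t=19: [96, 97, 160, 149, 87, 19, 97, 164, 163, 96, 100, 167, 229, 157]  (not all equal)
t=20: [163, 163, 98, 92, 110, 176, 117, 99, 99, 165, 165, 105, 38, 102]  (not all equal)
t=21: [102, 100, 162, 234, 169, 99, 92, 157, 166, 100, 104, 133, 201, 132]  (not all equal)
t=22: [166, 168, 105, 39, 105, 162, 161, 96, 100, 170, 168, 104, 33, 102]  (not all equal)
t=23: [103, 104, 134, 203, 134, 103, 98, 165, 165, 102, 104, 130, 197, 129]  (not all equal)
t=24: [169, 170, 104, 33, 104, 166, 168, 100, 102, 171, 169, 103, 32, 103]  (not all equal)
t=25: [104, 104, 130, 198, 130, 104, 101, 169, 169, 103, 104, 129, 197, 129]  (not all equal)
t=26: [170, 170, 103, 32, 103, 168, 171, 102, 104, 172, 169, 103, 32, 103]  (not all equal)
t=27: [104, 104, 129, 197, 129, 104, 103, 171, 171, 104, 104, 129, 197, 129]  (not all equal)
t=28: [170, 170, 103, 32, 103, 169, 172, 104, 104, 172, 170, 103, 32, 103]  (not all equal)
t=29: [104, 104, 129, 197, 129, 104, 104, 172, 172, 104, 104, 129, 197, 129]  (not all equal)
t=30: [170, 170, 103, 32, 103, 170, 172, 104, 104, 172, 170, 103, 32, 103]  (not all equal)
t=31: [104, 104, 129, 197, 129, 104, 104, 172, 172, 104, 104, 129, 197, 129]  (not all equal)

Answer: never
Key observation: The state at step 29 reappears at step 31 — the system is in a cycle of period 2 from step 29 on.  No step 0..31 is synchronized, and the cycle repeats forever, so no step up to 150 (or ever) has all oscillators equal.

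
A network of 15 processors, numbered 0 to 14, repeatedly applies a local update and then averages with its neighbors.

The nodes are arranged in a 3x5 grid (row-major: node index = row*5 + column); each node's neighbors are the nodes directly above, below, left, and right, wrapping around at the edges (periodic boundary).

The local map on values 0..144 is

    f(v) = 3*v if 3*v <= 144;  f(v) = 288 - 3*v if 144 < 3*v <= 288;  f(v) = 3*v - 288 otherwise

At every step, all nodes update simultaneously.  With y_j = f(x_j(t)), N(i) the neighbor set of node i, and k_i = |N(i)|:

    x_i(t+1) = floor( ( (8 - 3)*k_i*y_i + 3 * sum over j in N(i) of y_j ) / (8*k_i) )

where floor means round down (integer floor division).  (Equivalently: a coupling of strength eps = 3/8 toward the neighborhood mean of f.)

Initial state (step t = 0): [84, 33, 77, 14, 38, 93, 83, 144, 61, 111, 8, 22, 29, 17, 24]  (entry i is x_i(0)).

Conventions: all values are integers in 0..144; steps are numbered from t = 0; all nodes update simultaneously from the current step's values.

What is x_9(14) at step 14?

Answer: x_9(14) = 96

Derivation:
t=0: [84, 33, 77, 14, 38, 93, 83, 144, 61, 111, 8, 22, 29, 17, 24]
t=1: [45, 80, 70, 56, 89, 19, 54, 117, 92, 56, 32, 64, 84, 60, 66]
t=2: [105, 70, 73, 95, 56, 80, 103, 63, 46, 91, 95, 88, 54, 91, 88]
t=3: [40, 61, 71, 33, 81, 36, 36, 95, 98, 40, 13, 36, 98, 36, 29]
t=4: [102, 104, 66, 83, 68, 103, 97, 20, 34, 98, 64, 91, 31, 86, 83]
t=5: [32, 26, 76, 53, 62, 24, 13, 64, 76, 26, 68, 29, 76, 44, 44]
t=6: [91, 75, 71, 113, 104, 72, 55, 80, 78, 83, 88, 78, 72, 118, 119]
t=7: [26, 64, 68, 52, 31, 63, 99, 60, 52, 44, 34, 60, 67, 64, 57]
t=8: [85, 86, 92, 120, 101, 91, 44, 96, 126, 123, 101, 95, 91, 103, 112]
t=9: [27, 35, 18, 57, 31, 33, 87, 23, 72, 66, 18, 19, 12, 34, 42]
t=10: [83, 86, 64, 103, 96, 85, 47, 60, 80, 92, 67, 56, 48, 96, 110]
t=11: [38, 55, 88, 26, 10, 46, 115, 107, 43, 19, 76, 112, 120, 23, 35]
t=12: [104, 99, 43, 72, 51, 113, 67, 47, 102, 73, 75, 59, 61, 79, 85]
t=13: [39, 38, 111, 76, 102, 54, 83, 119, 42, 65, 59, 94, 106, 53, 50]
t=14: [107, 90, 53, 67, 49, 112, 53, 65, 111, 96, 105, 31, 42, 113, 119]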